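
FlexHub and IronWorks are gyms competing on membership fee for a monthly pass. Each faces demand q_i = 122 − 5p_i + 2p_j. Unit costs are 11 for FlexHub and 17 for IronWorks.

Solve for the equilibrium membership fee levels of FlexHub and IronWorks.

22.75, 25.25

FlexHub's profit: π = (p_{FlexHub} − 11)(122 − 5p_{FlexHub} + 2p_{IronWorks}).
∂π/∂p_{FlexHub} = 177 − 10p_{FlexHub} + 2p_{IronWorks} = 0 ⇒ p_{FlexHub} = 17.7 + 0.2p_{IronWorks}.
Similarly p_{IronWorks} = 20.7 + 0.2p_{FlexHub}.
Solving the two reaction functions simultaneously: (1 − (0.2)(0.2))p_{FlexHub} = 17.7 + 0.2·20.7, so 0.96p_{FlexHub} = 21.84 and p_{FlexHub} = 22.75.
Then p_{IronWorks} = 20.7 + 0.2·22.75 = 25.25.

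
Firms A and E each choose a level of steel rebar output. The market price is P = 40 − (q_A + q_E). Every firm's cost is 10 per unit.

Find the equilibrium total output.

Firm A's profit: π = q_A(40 − (q_A + q_E)) − 10q_A.
∂π/∂q_A = 30 − 2q_A − q_E = 0, so q_A = 15 − 0.5q_E.
The game is symmetric, so in equilibrium q_E = q_A: the reaction function gives 1.5q_A = 15, hence q_A = 10.
Total output: 10 + 10 = 20.

20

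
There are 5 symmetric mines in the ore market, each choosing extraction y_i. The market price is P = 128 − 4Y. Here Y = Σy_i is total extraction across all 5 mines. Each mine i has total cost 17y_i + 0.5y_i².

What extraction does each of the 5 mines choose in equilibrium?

A representative mine's profit is π_i = y_i(128 − 4Y) − 17y_i − 0.5y_i², with Y = y_i + Σ_{j≠i} y_j.
First-order condition: 111 − 9y_i − 4Σ_{j≠i} y_j = 0.
Imposing symmetry (y_j = y for all j) turns Σ_{j≠i} y_j into 4y, so 111 = 25y and y = 4.44.

4.44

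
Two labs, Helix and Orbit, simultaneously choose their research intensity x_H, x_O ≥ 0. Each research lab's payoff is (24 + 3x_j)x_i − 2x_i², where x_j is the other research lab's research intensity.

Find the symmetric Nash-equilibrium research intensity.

24

Helix's payoff is (24 + 3x_O)x_H − 2x_H².
∂π/∂x_H = 24 + 3x_O − 4x_H = 0, so x_H = 6 + 0.75x_O.
Setting x_H = x_O in the reaction function: x_H = 6 + 0.75x_H, so x_H = 6 / 0.25 = 24.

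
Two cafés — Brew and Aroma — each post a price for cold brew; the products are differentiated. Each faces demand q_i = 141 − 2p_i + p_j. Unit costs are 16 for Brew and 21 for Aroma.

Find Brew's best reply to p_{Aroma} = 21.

48.5

Brew's profit: π = (p_{Brew} − 16)(141 − 2p_{Brew} + p_{Aroma}).
∂π/∂p_{Brew} = 173 − 4p_{Brew} + p_{Aroma} = 0 ⇒ p_{Brew} = 43.25 + 0.25p_{Aroma}.
At p_{Aroma} = 21: p_{Brew} = 43.25 + 0.25·21 = 48.5.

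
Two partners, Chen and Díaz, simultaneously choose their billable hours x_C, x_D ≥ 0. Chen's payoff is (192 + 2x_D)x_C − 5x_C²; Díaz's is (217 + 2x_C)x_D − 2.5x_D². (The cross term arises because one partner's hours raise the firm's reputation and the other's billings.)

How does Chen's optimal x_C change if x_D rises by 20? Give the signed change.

Expanding Chen's payoff: 192x_C + 2x_Dx_C − 5x_C².
∂π/∂x_C = 192 + 2x_D − 10x_C = 0, so x_C = 19.2 + 0.2x_D.
The reaction-function slope is 0.2, so a 20-unit rise in x_D moves x_C by 0.2 × 20 = 4. Chen's best response rises — the actions are strategic complements.

4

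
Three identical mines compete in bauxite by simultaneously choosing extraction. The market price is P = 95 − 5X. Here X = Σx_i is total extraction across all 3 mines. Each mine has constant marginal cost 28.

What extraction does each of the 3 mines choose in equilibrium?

3.35

A representative mine's profit is π_i = x_i(95 − 5X) − 28x_i, with X = x_i + Σ_{j≠i} x_j.
First-order condition: 67 − 10x_i − 5Σ_{j≠i} x_j = 0.
In a symmetric equilibrium every mine chooses the same x, so Σ_{j≠i} x_j = 2x. The condition becomes 67 − 20x = 0, giving x = 67/20 = 3.35.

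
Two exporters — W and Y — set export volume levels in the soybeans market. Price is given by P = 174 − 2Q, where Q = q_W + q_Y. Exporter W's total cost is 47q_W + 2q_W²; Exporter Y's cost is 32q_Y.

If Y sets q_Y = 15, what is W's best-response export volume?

12.125

Exporter W's profit: π = q_W(174 − 2(q_W + q_Y)) − 47q_W − 2q_W².
∂π/∂q_W = 127 − 8q_W − 2q_Y = 0, so q_W = 15.875 − 0.25q_Y.
At q_Y = 15: q_W = 15.875 − 0.25·15 = 12.125.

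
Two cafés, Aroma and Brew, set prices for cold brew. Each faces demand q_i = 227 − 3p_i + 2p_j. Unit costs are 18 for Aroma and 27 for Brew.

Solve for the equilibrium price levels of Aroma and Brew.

71.9375, 75.3125

Aroma's profit: π = (p_{Aroma} − 18)(227 − 3p_{Aroma} + 2p_{Brew}).
∂π/∂p_{Aroma} = 281 − 6p_{Aroma} + 2p_{Brew} = 0 ⇒ p_{Aroma} = 281/6 + (1/3)p_{Brew}.
Similarly p_{Brew} = 154/3 + (1/3)p_{Aroma}.
Solving the two reaction functions simultaneously: (1 − (1/3)(1/3))p_{Aroma} = 281/6 + (1/3)·(154/3), so (8/9)p_{Aroma} = 1151/18 and p_{Aroma} = 71.9375.
Then p_{Brew} = 154/3 + (1/3)·71.9375 = 75.3125.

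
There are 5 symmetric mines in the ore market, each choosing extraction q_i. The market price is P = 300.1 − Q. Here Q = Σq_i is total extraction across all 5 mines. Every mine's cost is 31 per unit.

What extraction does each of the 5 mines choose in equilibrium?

A representative mine's profit is π_i = q_i(300.1 − Q) − 31q_i, with Q = q_i + Σ_{j≠i} q_j.
First-order condition: 269.1 − 2q_i − Σ_{j≠i} q_j = 0.
With identical mines, set every q_j = q: then 269.1 − 2q − 4q = 0, i.e. q = 269.1/6 = 44.85.

44.85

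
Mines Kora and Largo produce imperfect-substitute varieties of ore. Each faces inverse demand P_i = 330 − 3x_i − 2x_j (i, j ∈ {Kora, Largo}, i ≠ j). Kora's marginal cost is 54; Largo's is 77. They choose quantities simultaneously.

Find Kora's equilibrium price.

161.8125

Mine Kora's profit: π = x_{Kora}(330 − 3x_{Kora} − 2x_{Largo}) − 54x_{Kora}.
∂π/∂x_{Kora} = 276 − 6x_{Kora} − 2x_{Largo} = 0 ⇒ x_{Kora} = 46 − (1/3)x_{Largo}.
Similarly x_{Largo} = 253/6 − (1/3)x_{Kora}.
Substituting the second reaction function into the first: x_{Kora} = 46 − (1/3)(253/6 − (1/3)x_{Kora}), which gives (8/9)x_{Kora} = 575/18 ⇒ x_{Kora} = 35.9375.
Then x_{Largo} = 253/6 − (1/3)·35.9375 = 30.1875.
P_{Kora} = 330 − 3·35.9375 − 2·30.1875 = 161.8125.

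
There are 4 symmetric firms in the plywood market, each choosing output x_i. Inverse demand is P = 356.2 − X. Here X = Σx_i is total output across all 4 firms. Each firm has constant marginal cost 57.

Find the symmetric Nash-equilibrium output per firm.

59.84

A representative firm's profit is π_i = x_i(356.2 − X) − 57x_i, with X = x_i + Σ_{j≠i} x_j.
First-order condition: 299.2 − 2x_i − Σ_{j≠i} x_j = 0.
Imposing symmetry (x_j = x for all j) turns Σ_{j≠i} x_j into 3x, so 299.2 = 5x and x = 59.84.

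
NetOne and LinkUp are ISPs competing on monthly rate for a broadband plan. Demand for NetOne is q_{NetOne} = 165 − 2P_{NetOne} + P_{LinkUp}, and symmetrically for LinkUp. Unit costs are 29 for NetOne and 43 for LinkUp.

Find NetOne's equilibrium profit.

4455.68

NetOne's profit: π = (P_{NetOne} − 29)(165 − 2P_{NetOne} + P_{LinkUp}).
∂π/∂P_{NetOne} = 223 − 4P_{NetOne} + P_{LinkUp} = 0 ⇒ P_{NetOne} = 55.75 + 0.25P_{LinkUp}.
Similarly P_{LinkUp} = 62.75 + 0.25P_{NetOne}.
Substituting the second reaction function into the first: P_{NetOne} = 55.75 + 0.25(62.75 + 0.25P_{NetOne}), which gives 0.9375P_{NetOne} = 71.4375 ⇒ P_{NetOne} = 76.2.
Then P_{LinkUp} = 62.75 + 0.25·76.2 = 81.8.
q_{NetOne} = 165 − 2·76.2 + 81.8 = 94.4.
Profit = (76.2 − 29)·94.4 = 4455.68.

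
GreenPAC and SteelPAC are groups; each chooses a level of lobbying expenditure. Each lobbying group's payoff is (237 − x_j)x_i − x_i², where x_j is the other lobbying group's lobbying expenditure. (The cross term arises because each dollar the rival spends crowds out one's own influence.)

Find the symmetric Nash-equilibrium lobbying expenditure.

GreenPAC's payoff is (237 − x_S)x_G − x_G².
∂π/∂x_G = 237 − x_S − 2x_G = 0, so x_G = 118.5 − 0.5x_S.
The game is symmetric, so in equilibrium x_S = x_G: the reaction function gives 1.5x_G = 118.5, hence x_G = 79.

79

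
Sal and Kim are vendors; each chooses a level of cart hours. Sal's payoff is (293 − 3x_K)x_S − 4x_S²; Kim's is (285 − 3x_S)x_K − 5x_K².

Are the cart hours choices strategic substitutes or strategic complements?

strategic substitutes

Expanding Sal's payoff: 293x_S − 3x_Kx_S − 4x_S².
∂π/∂x_S = 293 − 3x_K − 8x_S = 0, so x_S = 36.625 − 0.375x_K.
The best-response slope dx_S/dx_K = −0.375 < 0: the reaction function is downward-sloping, so the choices are strategic substitutes.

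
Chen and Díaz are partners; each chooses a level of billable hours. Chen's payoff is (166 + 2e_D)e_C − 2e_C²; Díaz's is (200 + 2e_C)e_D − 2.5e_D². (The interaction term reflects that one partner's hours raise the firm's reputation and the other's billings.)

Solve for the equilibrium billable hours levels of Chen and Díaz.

76.875, 70.75

Expanding Chen's payoff: 166e_C + 2e_De_C − 2e_C².
∂π/∂e_C = 166 + 2e_D − 4e_C = 0, so e_C = 41.5 + 0.5e_D.
Likewise for Díaz: e_D = 40 + 0.4e_C.
Substituting the second reaction function into the first: e_C = 41.5 + 0.5(40 + 0.4e_C), which gives 0.8e_C = 61.5 ⇒ e_C = 76.875.
Then e_D = 40 + 0.4·76.875 = 70.75.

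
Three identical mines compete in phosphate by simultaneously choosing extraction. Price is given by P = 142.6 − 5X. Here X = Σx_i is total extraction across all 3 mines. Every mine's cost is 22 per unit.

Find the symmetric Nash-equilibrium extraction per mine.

A representative mine's profit is π_i = x_i(142.6 − 5X) − 22x_i, with X = x_i + Σ_{j≠i} x_j.
First-order condition: 120.6 − 10x_i − 5Σ_{j≠i} x_j = 0.
With identical mines, set every x_j = x: then 120.6 − 10x − 10x = 0, i.e. x = 120.6/20 = 6.03.

6.03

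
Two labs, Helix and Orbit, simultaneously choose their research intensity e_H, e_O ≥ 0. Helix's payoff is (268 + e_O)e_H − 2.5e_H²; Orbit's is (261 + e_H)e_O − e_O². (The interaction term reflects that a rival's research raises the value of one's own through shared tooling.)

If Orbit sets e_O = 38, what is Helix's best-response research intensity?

61.2

Expanding Helix's payoff: 268e_H + e_Oe_H − 2.5e_H².
∂π/∂e_H = 268 + e_O − 5e_H = 0, so e_H = 53.6 + 0.2e_O.
At e_O = 38: e_H = 53.6 + 0.2·38 = 61.2.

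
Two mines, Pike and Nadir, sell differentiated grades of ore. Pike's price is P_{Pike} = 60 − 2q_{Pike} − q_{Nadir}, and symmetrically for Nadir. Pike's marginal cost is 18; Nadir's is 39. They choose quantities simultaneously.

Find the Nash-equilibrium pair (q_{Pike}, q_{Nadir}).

9.8, 2.8

Mine Pike's profit: π = q_{Pike}(60 − 2q_{Pike} − q_{Nadir}) − 18q_{Pike}.
∂π/∂q_{Pike} = 42 − 4q_{Pike} − q_{Nadir} = 0 ⇒ q_{Pike} = 10.5 − 0.25q_{Nadir}.
Similarly q_{Nadir} = 5.25 − 0.25q_{Pike}.
Solving the two reaction functions simultaneously: (1 − (−0.25)(−0.25))q_{Pike} = 10.5 − 0.25·5.25, so 0.9375q_{Pike} = 9.1875 and q_{Pike} = 9.8.
Then q_{Nadir} = 5.25 − 0.25·9.8 = 2.8.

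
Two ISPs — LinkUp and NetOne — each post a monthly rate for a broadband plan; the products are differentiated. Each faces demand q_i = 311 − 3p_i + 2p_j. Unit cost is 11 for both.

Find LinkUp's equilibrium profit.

16875

LinkUp's profit: π = (p_{LinkUp} − 11)(311 − 3p_{LinkUp} + 2p_{NetOne}).
∂π/∂p_{LinkUp} = 344 − 6p_{LinkUp} + 2p_{NetOne} = 0 ⇒ p_{LinkUp} = 172/3 + (1/3)p_{NetOne}.
Setting p_{LinkUp} = p_{NetOne} in the reaction function: p_{LinkUp} = 172/3 + (1/3)p_{LinkUp}, so p_{LinkUp} = (172/3) / (2/3) = 86.
q_{LinkUp} = 311 − 3·86 + 2·86 = 225.
Profit = (86 − 11)·225 = 16875.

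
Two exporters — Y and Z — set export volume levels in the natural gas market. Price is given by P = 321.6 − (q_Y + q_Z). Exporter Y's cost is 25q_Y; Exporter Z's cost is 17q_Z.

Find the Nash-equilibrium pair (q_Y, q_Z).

96.2, 104.2

Exporter Y's profit: π = q_Y(321.6 − (q_Y + q_Z)) − 25q_Y.
∂π/∂q_Y = 296.6 − 2q_Y − q_Z = 0, so q_Y = 148.3 − 0.5q_Z.
By the same steps for Z: q_Z = 152.3 − 0.5q_Y.
Solving the two reaction functions simultaneously: (1 − (−0.5)(−0.5))q_Y = 148.3 − 0.5·152.3, so 0.75q_Y = 72.15 and q_Y = 96.2.
Then q_Z = 152.3 − 0.5·96.2 = 104.2.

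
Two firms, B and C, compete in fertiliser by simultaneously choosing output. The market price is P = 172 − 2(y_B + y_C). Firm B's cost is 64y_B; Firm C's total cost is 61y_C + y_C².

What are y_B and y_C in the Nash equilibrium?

21.3, 11.4

Firm B's profit: π = y_B(172 − 2(y_B + y_C)) − 64y_B.
∂π/∂y_B = 108 − 4y_B − 2y_C = 0, so y_B = 27 − 0.5y_C.
For C: ∂π/∂y_C = 111 − 6y_C − 2y_B = 0 ⇒ y_C = 18.5 − (1/3)y_B.
Solving the two reaction functions simultaneously: (1 − (−0.5)(−1/3))y_B = 27 − 0.5·18.5, so (5/6)y_B = 17.75 and y_B = 21.3.
Then y_C = 18.5 − (1/3)·21.3 = 11.4.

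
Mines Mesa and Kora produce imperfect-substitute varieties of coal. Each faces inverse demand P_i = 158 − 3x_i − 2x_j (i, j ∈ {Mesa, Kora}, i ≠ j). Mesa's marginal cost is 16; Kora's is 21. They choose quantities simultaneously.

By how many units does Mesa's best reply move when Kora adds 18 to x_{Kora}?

Mine Mesa's profit: π = x_{Mesa}(158 − 3x_{Mesa} − 2x_{Kora}) − 16x_{Mesa}.
∂π/∂x_{Mesa} = 142 − 6x_{Mesa} − 2x_{Kora} = 0 ⇒ x_{Mesa} = 71/3 − (1/3)x_{Kora}.
The reaction-function slope is −1/3, so an 18-unit rise in x_{Kora} moves x_{Mesa} by −1/3 × 18 = −6. Mesa's best response falls — the actions are strategic substitutes.

-6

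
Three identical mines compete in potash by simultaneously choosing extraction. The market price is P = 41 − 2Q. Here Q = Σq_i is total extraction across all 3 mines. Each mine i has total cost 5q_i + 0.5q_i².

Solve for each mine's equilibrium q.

A representative mine's profit is π_i = q_i(41 − 2Q) − 5q_i − 0.5q_i², with Q = q_i + Σ_{j≠i} q_j.
First-order condition: 36 − 5q_i − 2Σ_{j≠i} q_j = 0.
In a symmetric equilibrium every mine chooses the same q, so Σ_{j≠i} q_j = 2q. The condition becomes 36 − 9q = 0, giving q = 36/9 = 4.

4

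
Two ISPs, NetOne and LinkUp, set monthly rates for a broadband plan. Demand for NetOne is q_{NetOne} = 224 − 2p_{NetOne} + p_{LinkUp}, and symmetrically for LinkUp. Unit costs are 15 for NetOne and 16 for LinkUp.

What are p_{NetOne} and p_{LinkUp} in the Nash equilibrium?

84.8, 85.2

NetOne's profit: π = (p_{NetOne} − 15)(224 − 2p_{NetOne} + p_{LinkUp}).
∂π/∂p_{NetOne} = 254 − 4p_{NetOne} + p_{LinkUp} = 0 ⇒ p_{NetOne} = 63.5 + 0.25p_{LinkUp}.
Similarly p_{LinkUp} = 64 + 0.25p_{NetOne}.
Plugging p_{LinkUp} into NetOne's best response: p_{NetOne} = 63.5 + 0.25(64 + 0.25p_{NetOne}) ⇒ 0.9375p_{NetOne} = 79.5, so p_{NetOne} = 84.8.
Then p_{LinkUp} = 64 + 0.25·84.8 = 85.2.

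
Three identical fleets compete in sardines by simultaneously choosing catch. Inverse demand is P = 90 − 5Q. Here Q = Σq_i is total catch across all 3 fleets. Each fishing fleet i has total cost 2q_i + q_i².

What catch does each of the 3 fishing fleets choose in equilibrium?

A representative fishing fleet's profit is π_i = q_i(90 − 5Q) − 2q_i − q_i², with Q = q_i + Σ_{j≠i} q_j.
First-order condition: 88 − 12q_i − 5Σ_{j≠i} q_j = 0.
In a symmetric equilibrium every fishing fleet chooses the same q, so Σ_{j≠i} q_j = 2q. The condition becomes 88 − 22q = 0, giving q = 88/22 = 4.

4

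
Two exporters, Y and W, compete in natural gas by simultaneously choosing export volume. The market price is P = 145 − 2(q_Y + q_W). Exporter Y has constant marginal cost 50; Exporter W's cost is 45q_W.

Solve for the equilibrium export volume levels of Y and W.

15, 17.5

Exporter Y's profit: π = q_Y(145 − 2(q_Y + q_W)) − 50q_Y.
∂π/∂q_Y = 95 − 4q_Y − 2q_W = 0, so q_Y = 23.75 − 0.5q_W.
By the same steps for W: q_W = 25 − 0.5q_Y.
Substituting the second reaction function into the first: q_Y = 23.75 − 0.5(25 − 0.5q_Y), which gives 0.75q_Y = 11.25 ⇒ q_Y = 15.
Then q_W = 25 − 0.5·15 = 17.5.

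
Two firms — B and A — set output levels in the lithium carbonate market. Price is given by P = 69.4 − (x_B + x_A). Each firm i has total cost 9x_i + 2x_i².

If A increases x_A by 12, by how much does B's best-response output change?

Firm B's profit: π = x_B(69.4 − (x_B + x_A)) − 9x_B − 2x_B².
∂π/∂x_B = 60.4 − 6x_B − x_A = 0, so x_B = 151/15 − (1/6)x_A.
The reaction-function slope is −1/6, so a 12-unit rise in x_A moves x_B by −1/6 × 12 = −2. B's best response falls — the actions are strategic substitutes.

-2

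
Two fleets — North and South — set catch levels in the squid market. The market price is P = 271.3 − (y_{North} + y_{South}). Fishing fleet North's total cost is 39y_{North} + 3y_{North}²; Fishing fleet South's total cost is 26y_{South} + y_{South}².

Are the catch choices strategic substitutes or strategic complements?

Fishing fleet North's profit: π = y_{North}(271.3 − (y_{North} + y_{South})) − 39y_{North} − 3y_{North}².
∂π/∂y_{North} = 232.3 − 8y_{North} − y_{South} = 0, so y_{North} = 29.0375 − 0.125y_{South}.
The best-response slope dy_{North}/dy_{South} = −0.125 < 0: the reaction function is downward-sloping, so the choices are strategic substitutes.

strategic substitutes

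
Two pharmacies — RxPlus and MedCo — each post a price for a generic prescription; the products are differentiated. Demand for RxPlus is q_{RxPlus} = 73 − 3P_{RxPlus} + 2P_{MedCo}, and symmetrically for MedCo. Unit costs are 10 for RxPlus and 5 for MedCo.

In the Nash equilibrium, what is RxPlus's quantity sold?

RxPlus's profit: π = (P_{RxPlus} − 10)(73 − 3P_{RxPlus} + 2P_{MedCo}).
∂π/∂P_{RxPlus} = 103 − 6P_{RxPlus} + 2P_{MedCo} = 0 ⇒ P_{RxPlus} = 103/6 + (1/3)P_{MedCo}.
Similarly P_{MedCo} = 44/3 + (1/3)P_{RxPlus}.
Plugging P_{MedCo} into RxPlus's best response: P_{RxPlus} = 103/6 + (1/3)(44/3 + (1/3)P_{RxPlus}) ⇒ (8/9)P_{RxPlus} = 397/18, so P_{RxPlus} = 24.8125.
Then P_{MedCo} = 44/3 + (1/3)·24.8125 = 22.9375.
q_{RxPlus} = 73 − 3·24.8125 + 2·22.9375 = 44.4375.

44.4375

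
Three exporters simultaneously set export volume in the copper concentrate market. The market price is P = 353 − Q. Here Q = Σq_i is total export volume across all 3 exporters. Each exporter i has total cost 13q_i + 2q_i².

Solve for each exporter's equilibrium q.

A representative exporter's profit is π_i = q_i(353 − Q) − 13q_i − 2q_i², with Q = q_i + Σ_{j≠i} q_j.
First-order condition: 340 − 6q_i − Σ_{j≠i} q_j = 0.
Imposing symmetry (q_j = q for all j) turns Σ_{j≠i} q_j into 2q, so 340 = 8q and q = 42.5.

42.5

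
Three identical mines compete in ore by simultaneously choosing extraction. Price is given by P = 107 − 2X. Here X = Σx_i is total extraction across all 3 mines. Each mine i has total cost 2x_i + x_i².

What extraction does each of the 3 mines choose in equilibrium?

A representative mine's profit is π_i = x_i(107 − 2X) − 2x_i − x_i², with X = x_i + Σ_{j≠i} x_j.
First-order condition: 105 − 6x_i − 2Σ_{j≠i} x_j = 0.
With identical mines, set every x_j = x: then 105 − 6x − 4x = 0, i.e. x = 105/10 = 10.5.

10.5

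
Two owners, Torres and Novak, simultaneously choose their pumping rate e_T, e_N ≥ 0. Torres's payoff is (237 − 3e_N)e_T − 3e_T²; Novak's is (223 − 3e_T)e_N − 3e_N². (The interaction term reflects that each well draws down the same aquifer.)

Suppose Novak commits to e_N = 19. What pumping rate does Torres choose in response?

30

Expanding Torres's payoff: 237e_T − 3e_Ne_T − 3e_T².
∂π/∂e_T = 237 − 3e_N − 6e_T = 0, so e_T = 39.5 − 0.5e_N.
At e_N = 19: e_T = 39.5 − 0.5·19 = 30.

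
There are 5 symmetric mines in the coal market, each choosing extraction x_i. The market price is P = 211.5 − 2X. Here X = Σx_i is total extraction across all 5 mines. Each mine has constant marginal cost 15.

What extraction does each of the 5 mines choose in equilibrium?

16.375

A representative mine's profit is π_i = x_i(211.5 − 2X) − 15x_i, with X = x_i + Σ_{j≠i} x_j.
First-order condition: 196.5 − 4x_i − 2Σ_{j≠i} x_j = 0.
In a symmetric equilibrium every mine chooses the same x, so Σ_{j≠i} x_j = 4x. The condition becomes 196.5 − 12x = 0, giving x = 196.5/12 = 16.375.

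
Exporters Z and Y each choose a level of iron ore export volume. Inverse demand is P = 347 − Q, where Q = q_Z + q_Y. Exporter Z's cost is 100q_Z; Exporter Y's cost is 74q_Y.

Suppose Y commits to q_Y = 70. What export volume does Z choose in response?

Exporter Z's profit: π = q_Z(347 − (q_Z + q_Y)) − 100q_Z.
∂π/∂q_Z = 247 − 2q_Z − q_Y = 0, so q_Z = 123.5 − 0.5q_Y.
At q_Y = 70: q_Z = 123.5 − 0.5·70 = 88.5.

88.5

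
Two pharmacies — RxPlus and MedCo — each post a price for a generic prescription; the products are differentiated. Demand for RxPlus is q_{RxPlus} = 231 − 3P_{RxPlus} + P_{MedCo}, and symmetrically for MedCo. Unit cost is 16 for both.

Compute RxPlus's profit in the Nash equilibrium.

RxPlus's profit: π = (P_{RxPlus} − 16)(231 − 3P_{RxPlus} + P_{MedCo}).
∂π/∂P_{RxPlus} = 279 − 6P_{RxPlus} + P_{MedCo} = 0 ⇒ P_{RxPlus} = 46.5 + (1/6)P_{MedCo}.
Setting P_{RxPlus} = P_{MedCo} in the reaction function: P_{RxPlus} = 46.5 + (1/6)P_{RxPlus}, so P_{RxPlus} = 46.5 / (5/6) = 55.8.
q_{RxPlus} = 231 − 3·55.8 + 55.8 = 119.4.
Profit = (55.8 − 16)·119.4 = 4752.12.

4752.12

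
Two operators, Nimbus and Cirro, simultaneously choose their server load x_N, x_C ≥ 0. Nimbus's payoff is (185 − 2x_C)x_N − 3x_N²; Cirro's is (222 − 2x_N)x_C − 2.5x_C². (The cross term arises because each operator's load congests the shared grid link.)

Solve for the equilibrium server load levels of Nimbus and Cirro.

18.5, 37

Expanding Nimbus's payoff: 185x_N − 2x_Cx_N − 3x_N².
∂π/∂x_N = 185 − 2x_C − 6x_N = 0, so x_N = 185/6 − (1/3)x_C.
Likewise for Cirro: x_C = 44.4 − 0.4x_N.
Solving the two reaction functions simultaneously: (1 − (−1/3)(−0.4))x_N = 185/6 − (1/3)·44.4, so (13/15)x_N = 481/30 and x_N = 18.5.
Then x_C = 44.4 − 0.4·18.5 = 37.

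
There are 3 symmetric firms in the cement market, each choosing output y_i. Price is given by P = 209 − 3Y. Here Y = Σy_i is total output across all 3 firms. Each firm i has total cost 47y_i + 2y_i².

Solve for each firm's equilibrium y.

10.125

A representative firm's profit is π_i = y_i(209 − 3Y) − 47y_i − 2y_i², with Y = y_i + Σ_{j≠i} y_j.
First-order condition: 162 − 10y_i − 3Σ_{j≠i} y_j = 0.
With identical firms, set every y_j = y: then 162 − 10y − 6y = 0, i.e. y = 162/16 = 10.125.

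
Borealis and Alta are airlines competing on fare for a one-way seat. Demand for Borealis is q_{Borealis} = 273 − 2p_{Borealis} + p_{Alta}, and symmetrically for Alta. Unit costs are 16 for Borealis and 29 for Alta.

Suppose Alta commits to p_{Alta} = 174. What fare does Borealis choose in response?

Borealis's profit: π = (p_{Borealis} − 16)(273 − 2p_{Borealis} + p_{Alta}).
∂π/∂p_{Borealis} = 305 − 4p_{Borealis} + p_{Alta} = 0 ⇒ p_{Borealis} = 76.25 + 0.25p_{Alta}.
At p_{Alta} = 174: p_{Borealis} = 76.25 + 0.25·174 = 119.75.

119.75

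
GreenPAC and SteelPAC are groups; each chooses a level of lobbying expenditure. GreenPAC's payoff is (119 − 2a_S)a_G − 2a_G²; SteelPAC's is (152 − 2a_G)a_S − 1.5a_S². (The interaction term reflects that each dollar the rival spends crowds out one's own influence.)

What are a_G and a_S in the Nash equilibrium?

Expanding GreenPAC's payoff: 119a_G − 2a_Sa_G − 2a_G².
∂π/∂a_G = 119 − 2a_S − 4a_G = 0, so a_G = 29.75 − 0.5a_S.
Likewise for SteelPAC: a_S = 152/3 − (2/3)a_G.
Substituting the second reaction function into the first: a_G = 29.75 − 0.5(152/3 − (2/3)a_G), which gives (2/3)a_G = 53/12 ⇒ a_G = 6.625.
Then a_S = 152/3 − (2/3)·6.625 = 46.25.

6.625, 46.25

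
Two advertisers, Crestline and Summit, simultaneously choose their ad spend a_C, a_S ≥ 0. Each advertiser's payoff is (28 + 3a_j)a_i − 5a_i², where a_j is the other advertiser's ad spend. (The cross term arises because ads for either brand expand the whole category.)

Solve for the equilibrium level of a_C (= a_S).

Crestline's payoff is (28 + 3a_S)a_C − 5a_C².
∂π/∂a_C = 28 + 3a_S − 10a_C = 0, so a_C = 2.8 + 0.3a_S.
The game is symmetric, so in equilibrium a_S = a_C: the reaction function gives 0.7a_C = 2.8, hence a_C = 4.

4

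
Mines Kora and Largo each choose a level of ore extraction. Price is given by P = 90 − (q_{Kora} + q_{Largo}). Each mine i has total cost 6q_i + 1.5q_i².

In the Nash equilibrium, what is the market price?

Mine Kora's profit: π = q_{Kora}(90 − (q_{Kora} + q_{Largo})) − 6q_{Kora} − 1.5q_{Kora}².
∂π/∂q_{Kora} = 84 − 5q_{Kora} − q_{Largo} = 0, so q_{Kora} = 16.8 − 0.2q_{Largo}.
Setting q_{Kora} = q_{Largo} in the reaction function: q_{Kora} = 16.8 − 0.2q_{Kora}, so q_{Kora} = 16.8 / 1.2 = 14.
Equilibrium price: P = 90 − 28 = 62.

62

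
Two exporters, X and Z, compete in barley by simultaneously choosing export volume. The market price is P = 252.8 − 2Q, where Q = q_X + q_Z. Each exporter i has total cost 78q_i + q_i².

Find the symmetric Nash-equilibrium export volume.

Exporter X's profit: π = q_X(252.8 − 2(q_X + q_Z)) − 78q_X − q_X².
∂π/∂q_X = 174.8 − 6q_X − 2q_Z = 0, so q_X = 437/15 − (1/3)q_Z.
The game is symmetric, so in equilibrium q_Z = q_X: the reaction function gives (4/3)q_X = 437/15, hence q_X = 21.85.

21.85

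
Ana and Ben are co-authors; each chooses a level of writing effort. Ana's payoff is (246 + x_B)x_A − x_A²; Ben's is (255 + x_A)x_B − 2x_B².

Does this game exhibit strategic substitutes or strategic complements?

Expanding Ana's payoff: 246x_A + x_Bx_A − x_A².
∂π/∂x_A = 246 + x_B − 2x_A = 0, so x_A = 123 + 0.5x_B.
The best-response slope dx_A/dx_B = 0.5 > 0: the reaction function is upward-sloping, so the choices are strategic complements.

strategic complements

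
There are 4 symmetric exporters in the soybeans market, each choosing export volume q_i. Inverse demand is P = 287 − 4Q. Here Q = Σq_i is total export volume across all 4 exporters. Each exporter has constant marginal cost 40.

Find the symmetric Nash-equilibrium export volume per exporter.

12.35

A representative exporter's profit is π_i = q_i(287 − 4Q) − 40q_i, with Q = q_i + Σ_{j≠i} q_j.
First-order condition: 247 − 8q_i − 4Σ_{j≠i} q_j = 0.
Imposing symmetry (q_j = q for all j) turns Σ_{j≠i} q_j into 3q, so 247 = 20q and q = 12.35.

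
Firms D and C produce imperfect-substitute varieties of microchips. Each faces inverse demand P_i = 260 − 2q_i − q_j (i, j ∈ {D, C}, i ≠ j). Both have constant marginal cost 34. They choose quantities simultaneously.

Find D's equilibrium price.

124.4

Firm D's profit: π = q_D(260 − 2q_D − q_C) − 34q_D.
∂π/∂q_D = 226 − 4q_D − q_C = 0 ⇒ q_D = 56.5 − 0.25q_C.
By symmetry q_C = q_D; substituting into the reaction function, 1.25q_D = 56.5 and q_D = 45.2.
P_D = 260 − 2·45.2 − 45.2 = 124.4.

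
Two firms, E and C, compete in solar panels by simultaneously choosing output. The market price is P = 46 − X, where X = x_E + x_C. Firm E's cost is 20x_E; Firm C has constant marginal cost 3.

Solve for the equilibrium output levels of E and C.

Firm E's profit: π = x_E(46 − (x_E + x_C)) − 20x_E.
∂π/∂x_E = 26 − 2x_E − x_C = 0, so x_E = 13 − 0.5x_C.
By the same steps for C: x_C = 21.5 − 0.5x_E.
Substituting the second reaction function into the first: x_E = 13 − 0.5(21.5 − 0.5x_E), which gives 0.75x_E = 2.25 ⇒ x_E = 3.
Then x_C = 21.5 − 0.5·3 = 20.

3, 20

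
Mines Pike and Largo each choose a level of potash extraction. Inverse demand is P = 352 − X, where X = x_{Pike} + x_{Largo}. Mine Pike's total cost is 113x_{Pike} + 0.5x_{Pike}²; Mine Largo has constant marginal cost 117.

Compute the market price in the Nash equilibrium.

210.2

Mine Pike's profit: π = x_{Pike}(352 − (x_{Pike} + x_{Largo})) − 113x_{Pike} − 0.5x_{Pike}².
∂π/∂x_{Pike} = 239 − 3x_{Pike} − x_{Largo} = 0, so x_{Pike} = 239/3 − (1/3)x_{Largo}.
For Largo: ∂π/∂x_{Largo} = 235 − 2x_{Largo} − x_{Pike} = 0 ⇒ x_{Largo} = 117.5 − 0.5x_{Pike}.
Plugging x_{Largo} into Pike's best response: x_{Pike} = 239/3 − (1/3)(117.5 − 0.5x_{Pike}) ⇒ (5/6)x_{Pike} = 40.5, so x_{Pike} = 48.6.
Then x_{Largo} = 117.5 − 0.5·48.6 = 93.2.
Equilibrium price: P = 352 − 141.8 = 210.2.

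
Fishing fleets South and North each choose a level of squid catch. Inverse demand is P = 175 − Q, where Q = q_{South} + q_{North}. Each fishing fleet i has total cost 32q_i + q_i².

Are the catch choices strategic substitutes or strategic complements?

Fishing fleet South's profit: π = q_{South}(175 − (q_{South} + q_{North})) − 32q_{South} − q_{South}².
∂π/∂q_{South} = 143 − 4q_{South} − q_{North} = 0, so q_{South} = 35.75 − 0.25q_{North}.
The best-response slope dq_{South}/dq_{North} = −0.25 < 0: the reaction function is downward-sloping, so the choices are strategic substitutes.

strategic substitutes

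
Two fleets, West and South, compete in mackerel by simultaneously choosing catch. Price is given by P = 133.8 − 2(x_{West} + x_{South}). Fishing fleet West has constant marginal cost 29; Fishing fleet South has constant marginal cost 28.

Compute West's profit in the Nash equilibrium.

Fishing fleet West's profit: π = x_{West}(133.8 − 2(x_{West} + x_{South})) − 29x_{West}.
∂π/∂x_{West} = 104.8 − 4x_{West} − 2x_{South} = 0, so x_{West} = 26.2 − 0.5x_{South}.
By the same steps for South: x_{South} = 26.45 − 0.5x_{West}.
Plugging x_{South} into West's best response: x_{West} = 26.2 − 0.5(26.45 − 0.5x_{West}) ⇒ 0.75x_{West} = 12.975, so x_{West} = 17.3.
Then x_{South} = 26.45 − 0.5·17.3 = 17.8.
Price P = 133.8 − 2·35.1 = 63.6.
West's profit: (63.6 − 29)·17.3 = 598.58.

598.58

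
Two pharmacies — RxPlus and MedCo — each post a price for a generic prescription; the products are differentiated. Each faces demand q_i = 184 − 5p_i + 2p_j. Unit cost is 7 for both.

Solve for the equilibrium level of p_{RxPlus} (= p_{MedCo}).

RxPlus's profit: π = (p_{RxPlus} − 7)(184 − 5p_{RxPlus} + 2p_{MedCo}).
∂π/∂p_{RxPlus} = 219 − 10p_{RxPlus} + 2p_{MedCo} = 0 ⇒ p_{RxPlus} = 21.9 + 0.2p_{MedCo}.
By symmetry p_{MedCo} = p_{RxPlus}; substituting into the reaction function, 0.8p_{RxPlus} = 21.9 and p_{RxPlus} = 27.375.

27.375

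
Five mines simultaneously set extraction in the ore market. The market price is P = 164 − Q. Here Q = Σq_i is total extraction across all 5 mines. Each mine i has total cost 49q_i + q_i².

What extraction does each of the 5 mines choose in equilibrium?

14.375

A representative mine's profit is π_i = q_i(164 − Q) − 49q_i − q_i², with Q = q_i + Σ_{j≠i} q_j.
First-order condition: 115 − 4q_i − Σ_{j≠i} q_j = 0.
In a symmetric equilibrium every mine chooses the same q, so Σ_{j≠i} q_j = 4q. The condition becomes 115 − 8q = 0, giving q = 115/8 = 14.375.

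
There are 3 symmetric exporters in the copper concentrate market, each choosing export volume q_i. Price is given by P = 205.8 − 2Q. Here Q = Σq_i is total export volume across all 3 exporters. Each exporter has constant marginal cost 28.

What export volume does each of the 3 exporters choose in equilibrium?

A representative exporter's profit is π_i = q_i(205.8 − 2Q) − 28q_i, with Q = q_i + Σ_{j≠i} q_j.
First-order condition: 177.8 − 4q_i − 2Σ_{j≠i} q_j = 0.
Imposing symmetry (q_j = q for all j) turns Σ_{j≠i} q_j into 2q, so 177.8 = 8q and q = 22.225.

22.225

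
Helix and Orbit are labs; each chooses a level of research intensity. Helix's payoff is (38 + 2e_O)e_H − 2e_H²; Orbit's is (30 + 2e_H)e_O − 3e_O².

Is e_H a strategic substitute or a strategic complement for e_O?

strategic complements

Expanding Helix's payoff: 38e_H + 2e_Oe_H − 2e_H².
∂π/∂e_H = 38 + 2e_O − 4e_H = 0, so e_H = 9.5 + 0.5e_O.
The best-response slope de_H/de_O = 0.5 > 0: the reaction function is upward-sloping, so the choices are strategic complements.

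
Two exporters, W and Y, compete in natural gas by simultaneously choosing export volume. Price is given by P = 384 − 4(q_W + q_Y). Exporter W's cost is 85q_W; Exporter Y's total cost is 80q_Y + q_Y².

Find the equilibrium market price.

195.875

Exporter W's profit: π = q_W(384 − 4(q_W + q_Y)) − 85q_W.
∂π/∂q_W = 299 − 8q_W − 4q_Y = 0, so q_W = 37.375 − 0.5q_Y.
For Y: ∂π/∂q_Y = 304 − 10q_Y − 4q_W = 0 ⇒ q_Y = 30.4 − 0.4q_W.
Solving the two reaction functions simultaneously: (1 − (−0.5)(−0.4))q_W = 37.375 − 0.5·30.4, so 0.8q_W = 22.175 and q_W = 887/32.
Then q_Y = 30.4 − 0.4·(887/32) = 19.3125.
Equilibrium price: P = 384 − 4·(1505/32) = 195.875.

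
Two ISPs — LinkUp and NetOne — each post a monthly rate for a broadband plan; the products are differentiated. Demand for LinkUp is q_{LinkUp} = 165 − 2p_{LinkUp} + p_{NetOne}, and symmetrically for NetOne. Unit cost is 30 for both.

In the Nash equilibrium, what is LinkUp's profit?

LinkUp's profit: π = (p_{LinkUp} − 30)(165 − 2p_{LinkUp} + p_{NetOne}).
∂π/∂p_{LinkUp} = 225 − 4p_{LinkUp} + p_{NetOne} = 0 ⇒ p_{LinkUp} = 56.25 + 0.25p_{NetOne}.
By symmetry p_{NetOne} = p_{LinkUp}; substituting into the reaction function, 0.75p_{LinkUp} = 56.25 and p_{LinkUp} = 75.
q_{LinkUp} = 165 − 2·75 + 75 = 90.
Profit = (75 − 30)·90 = 4050.

4050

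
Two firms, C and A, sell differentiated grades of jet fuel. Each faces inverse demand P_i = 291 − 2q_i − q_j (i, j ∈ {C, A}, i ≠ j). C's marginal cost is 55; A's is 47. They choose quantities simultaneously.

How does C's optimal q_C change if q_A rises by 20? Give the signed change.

-5

Firm C's profit: π = q_C(291 − 2q_C − q_A) − 55q_C.
∂π/∂q_C = 236 − 4q_C − q_A = 0 ⇒ q_C = 59 − 0.25q_A.
The reaction-function slope is −0.25, so a 20-unit rise in q_A moves q_C by −0.25 × 20 = −5. C's best response falls — the actions are strategic substitutes.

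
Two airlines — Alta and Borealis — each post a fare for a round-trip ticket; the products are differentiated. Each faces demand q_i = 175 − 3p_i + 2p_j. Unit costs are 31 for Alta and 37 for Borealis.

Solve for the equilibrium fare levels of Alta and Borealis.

Alta's profit: π = (p_{Alta} − 31)(175 − 3p_{Alta} + 2p_{Borealis}).
∂π/∂p_{Alta} = 268 − 6p_{Alta} + 2p_{Borealis} = 0 ⇒ p_{Alta} = 134/3 + (1/3)p_{Borealis}.
Similarly p_{Borealis} = 143/3 + (1/3)p_{Alta}.
Substituting the second reaction function into the first: p_{Alta} = 134/3 + (1/3)(143/3 + (1/3)p_{Alta}), which gives (8/9)p_{Alta} = 545/9 ⇒ p_{Alta} = 68.125.
Then p_{Borealis} = 143/3 + (1/3)·68.125 = 70.375.

68.125, 70.375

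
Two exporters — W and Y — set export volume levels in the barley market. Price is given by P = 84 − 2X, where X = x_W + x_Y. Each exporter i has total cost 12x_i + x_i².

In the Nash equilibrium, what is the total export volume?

Exporter W's profit: π = x_W(84 − 2(x_W + x_Y)) − 12x_W − x_W².
∂π/∂x_W = 72 − 6x_W − 2x_Y = 0, so x_W = 12 − (1/3)x_Y.
By symmetry x_Y = x_W; substituting into the reaction function, (4/3)x_W = 12 and x_W = 9.
Total export volume: 9 + 9 = 18.

18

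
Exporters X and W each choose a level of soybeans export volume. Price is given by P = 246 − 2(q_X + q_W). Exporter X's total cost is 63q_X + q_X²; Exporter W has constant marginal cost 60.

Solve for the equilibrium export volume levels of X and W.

18, 37.5

Exporter X's profit: π = q_X(246 − 2(q_X + q_W)) − 63q_X − q_X².
∂π/∂q_X = 183 − 6q_X − 2q_W = 0, so q_X = 30.5 − (1/3)q_W.
For W: ∂π/∂q_W = 186 − 4q_W − 2q_X = 0 ⇒ q_W = 46.5 − 0.5q_X.
Plugging q_W into X's best response: q_X = 30.5 − (1/3)(46.5 − 0.5q_X) ⇒ (5/6)q_X = 15, so q_X = 18.
Then q_W = 46.5 − 0.5·18 = 37.5.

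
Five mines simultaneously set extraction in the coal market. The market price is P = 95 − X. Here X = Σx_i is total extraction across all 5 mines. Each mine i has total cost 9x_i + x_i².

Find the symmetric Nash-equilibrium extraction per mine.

10.75

A representative mine's profit is π_i = x_i(95 − X) − 9x_i − x_i², with X = x_i + Σ_{j≠i} x_j.
First-order condition: 86 − 4x_i − Σ_{j≠i} x_j = 0.
Imposing symmetry (x_j = x for all j) turns Σ_{j≠i} x_j into 4x, so 86 = 8x and x = 10.75.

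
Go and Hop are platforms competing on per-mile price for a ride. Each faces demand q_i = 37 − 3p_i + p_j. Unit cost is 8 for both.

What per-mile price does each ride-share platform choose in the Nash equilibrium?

Go's profit: π = (p_{Go} − 8)(37 − 3p_{Go} + p_{Hop}).
∂π/∂p_{Go} = 61 − 6p_{Go} + p_{Hop} = 0 ⇒ p_{Go} = 61/6 + (1/6)p_{Hop}.
The game is symmetric, so in equilibrium p_{Hop} = p_{Go}: the reaction function gives (5/6)p_{Go} = 61/6, hence p_{Go} = 12.2.

12.2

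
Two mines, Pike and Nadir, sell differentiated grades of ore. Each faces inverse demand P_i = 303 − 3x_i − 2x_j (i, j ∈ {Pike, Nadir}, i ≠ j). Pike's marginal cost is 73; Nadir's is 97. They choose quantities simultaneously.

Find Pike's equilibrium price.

163.75

Mine Pike's profit: π = x_{Pike}(303 − 3x_{Pike} − 2x_{Nadir}) − 73x_{Pike}.
∂π/∂x_{Pike} = 230 − 6x_{Pike} − 2x_{Nadir} = 0 ⇒ x_{Pike} = 115/3 − (1/3)x_{Nadir}.
Similarly x_{Nadir} = 103/3 − (1/3)x_{Pike}.
Solving the two reaction functions simultaneously: (1 − (−1/3)(−1/3))x_{Pike} = 115/3 − (1/3)·(103/3), so (8/9)x_{Pike} = 242/9 and x_{Pike} = 30.25.
Then x_{Nadir} = 103/3 − (1/3)·30.25 = 24.25.
P_{Pike} = 303 − 3·30.25 − 2·24.25 = 163.75.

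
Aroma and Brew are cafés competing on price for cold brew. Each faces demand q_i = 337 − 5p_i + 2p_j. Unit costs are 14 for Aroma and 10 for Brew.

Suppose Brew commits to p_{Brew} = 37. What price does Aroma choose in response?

48.1

Aroma's profit: π = (p_{Aroma} − 14)(337 − 5p_{Aroma} + 2p_{Brew}).
∂π/∂p_{Aroma} = 407 − 10p_{Aroma} + 2p_{Brew} = 0 ⇒ p_{Aroma} = 40.7 + 0.2p_{Brew}.
At p_{Brew} = 37: p_{Aroma} = 40.7 + 0.2·37 = 48.1.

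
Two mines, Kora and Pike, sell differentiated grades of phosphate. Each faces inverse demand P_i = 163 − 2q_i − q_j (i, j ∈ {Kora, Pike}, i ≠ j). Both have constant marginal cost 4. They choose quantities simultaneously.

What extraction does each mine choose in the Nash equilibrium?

Mine Kora's profit: π = q_{Kora}(163 − 2q_{Kora} − q_{Pike}) − 4q_{Kora}.
∂π/∂q_{Kora} = 159 − 4q_{Kora} − q_{Pike} = 0 ⇒ q_{Kora} = 39.75 − 0.25q_{Pike}.
Setting q_{Kora} = q_{Pike} in the reaction function: q_{Kora} = 39.75 − 0.25q_{Kora}, so q_{Kora} = 39.75 / 1.25 = 31.8.

31.8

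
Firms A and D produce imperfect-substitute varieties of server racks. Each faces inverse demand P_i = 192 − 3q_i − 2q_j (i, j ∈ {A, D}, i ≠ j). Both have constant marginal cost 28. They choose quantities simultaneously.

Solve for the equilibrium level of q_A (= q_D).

20.5

Firm A's profit: π = q_A(192 − 3q_A − 2q_D) − 28q_A.
∂π/∂q_A = 164 − 6q_A − 2q_D = 0 ⇒ q_A = 82/3 − (1/3)q_D.
By symmetry q_D = q_A; substituting into the reaction function, (4/3)q_A = 82/3 and q_A = 20.5.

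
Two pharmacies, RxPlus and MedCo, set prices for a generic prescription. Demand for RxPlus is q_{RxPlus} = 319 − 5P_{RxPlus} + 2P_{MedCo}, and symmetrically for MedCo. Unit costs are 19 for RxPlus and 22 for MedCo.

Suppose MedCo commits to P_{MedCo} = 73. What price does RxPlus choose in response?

RxPlus's profit: π = (P_{RxPlus} − 19)(319 − 5P_{RxPlus} + 2P_{MedCo}).
∂π/∂P_{RxPlus} = 414 − 10P_{RxPlus} + 2P_{MedCo} = 0 ⇒ P_{RxPlus} = 41.4 + 0.2P_{MedCo}.
At P_{MedCo} = 73: P_{RxPlus} = 41.4 + 0.2·73 = 56.

56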